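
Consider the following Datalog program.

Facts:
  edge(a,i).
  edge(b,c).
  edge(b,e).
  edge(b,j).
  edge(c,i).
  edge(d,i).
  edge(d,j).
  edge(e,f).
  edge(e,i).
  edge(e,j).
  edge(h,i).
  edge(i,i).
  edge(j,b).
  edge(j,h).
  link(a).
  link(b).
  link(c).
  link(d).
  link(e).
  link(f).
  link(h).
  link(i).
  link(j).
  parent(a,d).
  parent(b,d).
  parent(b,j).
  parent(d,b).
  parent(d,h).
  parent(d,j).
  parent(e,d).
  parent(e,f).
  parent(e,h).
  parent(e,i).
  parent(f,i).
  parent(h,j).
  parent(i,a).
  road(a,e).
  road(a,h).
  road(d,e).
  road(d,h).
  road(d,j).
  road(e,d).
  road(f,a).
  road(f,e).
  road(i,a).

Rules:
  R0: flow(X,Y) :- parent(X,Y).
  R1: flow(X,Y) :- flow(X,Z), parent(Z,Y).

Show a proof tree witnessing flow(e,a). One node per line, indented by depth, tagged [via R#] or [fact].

flow(e,a)  [via R1]
  flow(e,i)  [via R0]
    parent(e,i)  [fact]
  parent(i,a)  [fact]

round 1: derive flow(a,d) via R0 from parent(a,d)
round 1: derive flow(b,d) via R0 from parent(b,d)
round 1: derive flow(b,j) via R0 from parent(b,j)
round 1: derive flow(d,b) via R0 from parent(d,b)
round 1: derive flow(d,h) via R0 from parent(d,h)
round 1: derive flow(d,j) via R0 from parent(d,j)
round 1: derive flow(e,d) via R0 from parent(e,d)
round 1: derive flow(e,f) via R0 from parent(e,f)
round 1: derive flow(e,h) via R0 from parent(e,h)
round 1: derive flow(e,i) via R0 from parent(e,i)
round 1: derive flow(f,i) via R0 from parent(f,i)
round 1: derive flow(h,j) via R0 from parent(h,j)
round 1: derive flow(i,a) via R0 from parent(i,a)
round 2: derive flow(a,b) via R1 from flow(a,d), parent(d,b)
round 2: derive flow(a,h) via R1 from flow(a,d), parent(d,h)
round 2: derive flow(a,j) via R1 from flow(a,d), parent(d,j)
round 2: derive flow(b,b) via R1 from flow(b,d), parent(d,b)
round 2: derive flow(b,h) via R1 from flow(b,d), parent(d,h)
round 2: derive flow(d,d) via R1 from flow(d,b), parent(b,d)
round 2: derive flow(e,a) via R1 from flow(e,i), parent(i,a)
round 2: derive flow(e,b) via R1 from flow(e,d), parent(d,b)
round 2: derive flow(e,j) via R1 from flow(e,d), parent(d,j)
round 2: derive flow(f,a) via R1 from flow(f,i), parent(i,a)
round 2: derive flow(i,d) via R1 from flow(i,a), parent(a,d)
round 3: derive flow(f,d) via R1 from flow(f,a), parent(a,d)
round 3: derive flow(i,b) via R1 from flow(i,d), parent(d,b)
round 3: derive flow(i,h) via R1 from flow(i,d), parent(d,h)
round 3: derive flow(i,j) via R1 from flow(i,d), parent(d,j)
round 4: derive flow(f,b) via R1 from flow(f,d), parent(d,b)
round 4: derive flow(f,h) via R1 from flow(f,d), parent(d,h)
round 4: derive flow(f,j) via R1 from flow(f,d), parent(d,j)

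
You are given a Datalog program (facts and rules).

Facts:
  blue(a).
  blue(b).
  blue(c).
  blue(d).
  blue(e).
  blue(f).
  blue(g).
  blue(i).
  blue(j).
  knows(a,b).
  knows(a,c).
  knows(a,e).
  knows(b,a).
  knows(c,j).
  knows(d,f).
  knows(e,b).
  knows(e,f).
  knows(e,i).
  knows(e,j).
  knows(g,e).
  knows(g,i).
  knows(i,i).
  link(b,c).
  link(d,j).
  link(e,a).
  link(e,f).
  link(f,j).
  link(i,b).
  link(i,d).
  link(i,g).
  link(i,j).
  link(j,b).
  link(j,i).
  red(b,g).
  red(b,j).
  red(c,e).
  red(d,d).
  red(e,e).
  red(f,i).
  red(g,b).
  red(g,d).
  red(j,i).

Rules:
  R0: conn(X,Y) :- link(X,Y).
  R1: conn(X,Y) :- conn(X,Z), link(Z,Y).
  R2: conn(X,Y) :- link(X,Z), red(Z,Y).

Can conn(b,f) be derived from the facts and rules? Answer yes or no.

round 1: derive conn(b,c) via R0 from link(b,c)
round 1: derive conn(d,j) via R0 from link(d,j)
round 1: derive conn(e,a) via R0 from link(e,a)
round 1: derive conn(e,f) via R0 from link(e,f)
round 1: derive conn(f,j) via R0 from link(f,j)
round 1: derive conn(i,b) via R0 from link(i,b)
round 1: derive conn(i,d) via R0 from link(i,d)
round 1: derive conn(i,g) via R0 from link(i,g)
round 1: derive conn(i,j) via R0 from link(i,j)
round 1: derive conn(j,b) via R0 from link(j,b)
round 1: derive conn(j,i) via R0 from link(j,i)
round 1: derive conn(b,e) via R2 from link(b,c), red(c,e)
round 1: derive conn(d,i) via R2 from link(d,j), red(j,i)
round 1: derive conn(e,i) via R2 from link(e,f), red(f,i)
round 1: derive conn(f,i) via R2 from link(f,j), red(j,i)
round 1: derive conn(i,i) via R2 from link(i,j), red(j,i)
round 1: derive conn(j,g) via R2 from link(j,b), red(b,g)
round 1: derive conn(j,j) via R2 from link(j,b), red(b,j)
round 2: derive conn(b,a) via R1 from conn(b,e), link(e,a)
round 2: derive conn(b,f) via R1 from conn(b,e), link(e,f)
round 2: derive conn(d,b) via R1 from conn(d,i), link(i,b)
round 2: derive conn(d,d) via R1 from conn(d,i), link(i,d)
round 2: derive conn(d,g) via R1 from conn(d,i), link(i,g)
round 2: derive conn(e,b) via R1 from conn(e,i), link(i,b)
round 2: derive conn(e,d) via R1 from conn(e,i), link(i,d)
round 2: derive conn(e,g) via R1 from conn(e,i), link(i,g)
round 2: derive conn(e,j) via R1 from conn(e,f), link(f,j)
round 2: derive conn(f,b) via R1 from conn(f,i), link(i,b)
round 2: derive conn(f,d) via R1 from conn(f,i), link(i,d)
round 2: derive conn(f,g) via R1 from conn(f,i), link(i,g)
round 2: derive conn(i,c) via R1 from conn(i,b), link(b,c)
round 2: derive conn(j,c) via R1 from conn(j,b), link(b,c)
round 2: derive conn(j,d) via R1 from conn(j,i), link(i,d)
round 3: derive conn(b,j) via R1 from conn(b,f), link(f,j)
round 3: derive conn(d,c) via R1 from conn(d,b), link(b,c)
round 3: derive conn(e,c) via R1 from conn(e,b), link(b,c)
round 3: derive conn(f,c) via R1 from conn(f,b), link(b,c)
round 4: derive conn(b,b) via R1 from conn(b,j), link(j,b)
round 4: derive conn(b,i) via R1 from conn(b,j), link(j,i)
round 5: derive conn(b,d) via R1 from conn(b,i), link(i,d)
round 5: derive conn(b,g) via R1 from conn(b,i), link(i,g)

yes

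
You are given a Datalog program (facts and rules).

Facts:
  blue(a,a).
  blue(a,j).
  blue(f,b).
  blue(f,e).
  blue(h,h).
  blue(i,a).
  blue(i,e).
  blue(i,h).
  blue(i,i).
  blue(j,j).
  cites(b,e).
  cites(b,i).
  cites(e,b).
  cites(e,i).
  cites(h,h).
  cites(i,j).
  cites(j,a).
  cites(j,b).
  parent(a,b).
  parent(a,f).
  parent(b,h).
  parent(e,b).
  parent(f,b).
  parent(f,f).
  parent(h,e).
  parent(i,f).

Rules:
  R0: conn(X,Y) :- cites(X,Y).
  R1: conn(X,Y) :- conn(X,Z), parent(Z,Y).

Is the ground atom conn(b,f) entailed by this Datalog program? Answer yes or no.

yes

round 1: derive conn(b,e) via R0 from cites(b,e)
round 1: derive conn(b,i) via R0 from cites(b,i)
round 1: derive conn(e,b) via R0 from cites(e,b)
round 1: derive conn(e,i) via R0 from cites(e,i)
round 1: derive conn(h,h) via R0 from cites(h,h)
round 1: derive conn(i,j) via R0 from cites(i,j)
round 1: derive conn(j,a) via R0 from cites(j,a)
round 1: derive conn(j,b) via R0 from cites(j,b)
round 2: derive conn(b,b) via R1 from conn(b,e), parent(e,b)
round 2: derive conn(b,f) via R1 from conn(b,i), parent(i,f)
round 2: derive conn(e,f) via R1 from conn(e,i), parent(i,f)
round 2: derive conn(e,h) via R1 from conn(e,b), parent(b,h)
round 2: derive conn(h,e) via R1 from conn(h,h), parent(h,e)
round 2: derive conn(j,f) via R1 from conn(j,a), parent(a,f)
round 2: derive conn(j,h) via R1 from conn(j,b), parent(b,h)
round 3: derive conn(b,h) via R1 from conn(b,b), parent(b,h)
round 3: derive conn(e,e) via R1 from conn(e,h), parent(h,e)
round 3: derive conn(h,b) via R1 from conn(h,e), parent(e,b)
round 3: derive conn(j,e) via R1 from conn(j,h), parent(h,e)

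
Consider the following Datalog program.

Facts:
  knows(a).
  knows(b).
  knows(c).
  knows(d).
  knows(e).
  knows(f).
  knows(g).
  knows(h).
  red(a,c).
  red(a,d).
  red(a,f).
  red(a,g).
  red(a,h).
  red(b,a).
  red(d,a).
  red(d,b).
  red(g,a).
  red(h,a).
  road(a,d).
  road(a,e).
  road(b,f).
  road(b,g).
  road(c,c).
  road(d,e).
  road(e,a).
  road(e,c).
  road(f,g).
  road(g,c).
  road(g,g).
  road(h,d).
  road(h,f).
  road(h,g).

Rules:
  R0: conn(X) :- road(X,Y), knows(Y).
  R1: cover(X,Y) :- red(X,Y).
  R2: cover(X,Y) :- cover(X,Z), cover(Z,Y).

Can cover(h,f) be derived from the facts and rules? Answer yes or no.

yes

round 1: derive cover(a,c) via R1 from red(a,c)
round 1: derive cover(a,d) via R1 from red(a,d)
round 1: derive cover(a,f) via R1 from red(a,f)
round 1: derive cover(a,g) via R1 from red(a,g)
round 1: derive cover(a,h) via R1 from red(a,h)
round 1: derive cover(b,a) via R1 from red(b,a)
round 1: derive cover(d,a) via R1 from red(d,a)
round 1: derive cover(d,b) via R1 from red(d,b)
round 1: derive cover(g,a) via R1 from red(g,a)
round 1: derive cover(h,a) via R1 from red(h,a)
round 2: derive cover(a,a) via R2 from cover(a,d), cover(d,a)
round 2: derive cover(a,b) via R2 from cover(a,d), cover(d,b)
round 2: derive cover(b,c) via R2 from cover(b,a), cover(a,c)
round 2: derive cover(b,d) via R2 from cover(b,a), cover(a,d)
round 2: derive cover(b,f) via R2 from cover(b,a), cover(a,f)
round 2: derive cover(b,g) via R2 from cover(b,a), cover(a,g)
round 2: derive cover(b,h) via R2 from cover(b,a), cover(a,h)
round 2: derive cover(d,c) via R2 from cover(d,a), cover(a,c)
round 2: derive cover(d,d) via R2 from cover(d,a), cover(a,d)
round 2: derive cover(d,f) via R2 from cover(d,a), cover(a,f)
round 2: derive cover(d,g) via R2 from cover(d,a), cover(a,g)
round 2: derive cover(d,h) via R2 from cover(d,a), cover(a,h)
round 2: derive cover(g,c) via R2 from cover(g,a), cover(a,c)
round 2: derive cover(g,d) via R2 from cover(g,a), cover(a,d)
round 2: derive cover(g,f) via R2 from cover(g,a), cover(a,f)
round 2: derive cover(g,g) via R2 from cover(g,a), cover(a,g)
round 2: derive cover(g,h) via R2 from cover(g,a), cover(a,h)
round 2: derive cover(h,c) via R2 from cover(h,a), cover(a,c)
round 2: derive cover(h,d) via R2 from cover(h,a), cover(a,d)
round 2: derive cover(h,f) via R2 from cover(h,a), cover(a,f)
round 2: derive cover(h,g) via R2 from cover(h,a), cover(a,g)
round 2: derive cover(h,h) via R2 from cover(h,a), cover(a,h)
round 3: derive cover(b,b) via R2 from cover(b,a), cover(a,b)
round 3: derive cover(g,b) via R2 from cover(g,a), cover(a,b)
round 3: derive cover(h,b) via R2 from cover(h,a), cover(a,b)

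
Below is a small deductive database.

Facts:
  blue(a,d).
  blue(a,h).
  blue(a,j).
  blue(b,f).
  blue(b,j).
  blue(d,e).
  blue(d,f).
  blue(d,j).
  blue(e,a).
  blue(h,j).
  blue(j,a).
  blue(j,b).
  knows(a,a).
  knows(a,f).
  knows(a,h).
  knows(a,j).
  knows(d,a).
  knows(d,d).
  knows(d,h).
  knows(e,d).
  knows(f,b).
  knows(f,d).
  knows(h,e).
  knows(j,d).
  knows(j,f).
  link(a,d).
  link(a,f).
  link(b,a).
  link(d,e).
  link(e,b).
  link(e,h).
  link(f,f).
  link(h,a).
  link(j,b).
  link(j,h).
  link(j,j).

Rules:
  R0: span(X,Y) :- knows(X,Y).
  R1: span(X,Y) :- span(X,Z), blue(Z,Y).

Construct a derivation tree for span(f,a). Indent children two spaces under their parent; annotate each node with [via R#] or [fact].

round 1: derive span(a,a) via R0 from knows(a,a)
round 1: derive span(a,f) via R0 from knows(a,f)
round 1: derive span(a,h) via R0 from knows(a,h)
round 1: derive span(a,j) via R0 from knows(a,j)
round 1: derive span(d,a) via R0 from knows(d,a)
round 1: derive span(d,d) via R0 from knows(d,d)
round 1: derive span(d,h) via R0 from knows(d,h)
round 1: derive span(e,d) via R0 from knows(e,d)
round 1: derive span(f,b) via R0 from knows(f,b)
round 1: derive span(f,d) via R0 from knows(f,d)
round 1: derive span(h,e) via R0 from knows(h,e)
round 1: derive span(j,d) via R0 from knows(j,d)
round 1: derive span(j,f) via R0 from knows(j,f)
round 2: derive span(a,b) via R1 from span(a,j), blue(j,b)
round 2: derive span(a,d) via R1 from span(a,a), blue(a,d)
round 2: derive span(d,e) via R1 from span(d,d), blue(d,e)
round 2: derive span(d,f) via R1 from span(d,d), blue(d,f)
round 2: derive span(d,j) via R1 from span(d,a), blue(a,j)
round 2: derive span(e,e) via R1 from span(e,d), blue(d,e)
round 2: derive span(e,f) via R1 from span(e,d), blue(d,f)
round 2: derive span(e,j) via R1 from span(e,d), blue(d,j)
round 2: derive span(f,e) via R1 from span(f,d), blue(d,e)
round 2: derive span(f,f) via R1 from span(f,b), blue(b,f)
round 2: derive span(f,j) via R1 from span(f,b), blue(b,j)
round 2: derive span(h,a) via R1 from span(h,e), blue(e,a)
round 2: derive span(j,e) via R1 from span(j,d), blue(d,e)
round 2: derive span(j,j) via R1 from span(j,d), blue(d,j)
round 3: derive span(a,e) via R1 from span(a,d), blue(d,e)
round 3: derive span(d,b) via R1 from span(d,j), blue(j,b)
round 3: derive span(e,a) via R1 from span(e,e), blue(e,a)
round 3: derive span(e,b) via R1 from span(e,j), blue(j,b)
round 3: derive span(f,a) via R1 from span(f,e), blue(e,a)
round 3: derive span(h,d) via R1 from span(h,a), blue(a,d)
round 3: derive span(h,h) via R1 from span(h,a), blue(a,h)
round 3: derive span(h,j) via R1 from span(h,a), blue(a,j)
round 3: derive span(j,a) via R1 from span(j,e), blue(e,a)
round 3: derive span(j,b) via R1 from span(j,j), blue(j,b)
round 4: derive span(e,h) via R1 from span(e,a), blue(a,h)
round 4: derive span(f,h) via R1 from span(f,a), blue(a,h)
round 4: derive span(h,b) via R1 from span(h,j), blue(j,b)
round 4: derive span(h,f) via R1 from span(h,d), blue(d,f)
round 4: derive span(j,h) via R1 from span(j,a), blue(a,h)

span(f,a)  [via R1]
  span(f,e)  [via R1]
    span(f,d)  [via R0]
      knows(f,d)  [fact]
    blue(d,e)  [fact]
  blue(e,a)  [fact]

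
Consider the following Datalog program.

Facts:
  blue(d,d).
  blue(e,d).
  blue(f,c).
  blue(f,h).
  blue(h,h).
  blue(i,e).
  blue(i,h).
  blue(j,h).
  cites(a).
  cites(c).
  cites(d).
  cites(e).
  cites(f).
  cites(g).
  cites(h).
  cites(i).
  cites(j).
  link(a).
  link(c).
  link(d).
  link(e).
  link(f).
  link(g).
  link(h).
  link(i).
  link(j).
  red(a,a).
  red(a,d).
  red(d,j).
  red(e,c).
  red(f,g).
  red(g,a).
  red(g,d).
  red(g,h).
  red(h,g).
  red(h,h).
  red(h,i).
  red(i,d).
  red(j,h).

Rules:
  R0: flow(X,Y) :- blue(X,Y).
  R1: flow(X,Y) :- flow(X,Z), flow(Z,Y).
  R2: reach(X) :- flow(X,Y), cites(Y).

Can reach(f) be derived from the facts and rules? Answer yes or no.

round 1: derive flow(d,d) via R0 from blue(d,d)
round 1: derive flow(e,d) via R0 from blue(e,d)
round 1: derive flow(f,c) via R0 from blue(f,c)
round 1: derive flow(f,h) via R0 from blue(f,h)
round 1: derive flow(h,h) via R0 from blue(h,h)
round 1: derive flow(i,e) via R0 from blue(i,e)
round 1: derive flow(i,h) via R0 from blue(i,h)
round 1: derive flow(j,h) via R0 from blue(j,h)
round 2: derive flow(i,d) via R1 from flow(i,e), flow(e,d)
round 2: derive reach(d) via R2 from flow(d,d), cites(d)
round 2: derive reach(e) via R2 from flow(e,d), cites(d)
round 2: derive reach(f) via R2 from flow(f,c), cites(c)
round 2: derive reach(h) via R2 from flow(h,h), cites(h)
round 2: derive reach(i) via R2 from flow(i,e), cites(e)
round 2: derive reach(j) via R2 from flow(j,h), cites(h)

yes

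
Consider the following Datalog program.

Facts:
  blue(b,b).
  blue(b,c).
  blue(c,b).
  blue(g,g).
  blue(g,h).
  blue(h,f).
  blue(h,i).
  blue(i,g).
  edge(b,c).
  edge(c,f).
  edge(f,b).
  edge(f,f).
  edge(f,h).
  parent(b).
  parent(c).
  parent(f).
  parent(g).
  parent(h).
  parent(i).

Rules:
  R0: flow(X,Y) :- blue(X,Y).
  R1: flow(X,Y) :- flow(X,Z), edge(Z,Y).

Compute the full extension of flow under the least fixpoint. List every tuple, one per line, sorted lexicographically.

round 1: derive flow(b,b) via R0 from blue(b,b)
round 1: derive flow(b,c) via R0 from blue(b,c)
round 1: derive flow(c,b) via R0 from blue(c,b)
round 1: derive flow(g,g) via R0 from blue(g,g)
round 1: derive flow(g,h) via R0 from blue(g,h)
round 1: derive flow(h,f) via R0 from blue(h,f)
round 1: derive flow(h,i) via R0 from blue(h,i)
round 1: derive flow(i,g) via R0 from blue(i,g)
round 2: derive flow(b,f) via R1 from flow(b,c), edge(c,f)
round 2: derive flow(c,c) via R1 from flow(c,b), edge(b,c)
round 2: derive flow(h,b) via R1 from flow(h,f), edge(f,b)
round 2: derive flow(h,h) via R1 from flow(h,f), edge(f,h)
round 3: derive flow(b,h) via R1 from flow(b,f), edge(f,h)
round 3: derive flow(c,f) via R1 from flow(c,c), edge(c,f)
round 3: derive flow(h,c) via R1 from flow(h,b), edge(b,c)
round 4: derive flow(c,h) via R1 from flow(c,f), edge(f,h)

flow(b,b)
flow(b,c)
flow(b,f)
flow(b,h)
flow(c,b)
flow(c,c)
flow(c,f)
flow(c,h)
flow(g,g)
flow(g,h)
flow(h,b)
flow(h,c)
flow(h,f)
flow(h,h)
flow(h,i)
flow(i,g)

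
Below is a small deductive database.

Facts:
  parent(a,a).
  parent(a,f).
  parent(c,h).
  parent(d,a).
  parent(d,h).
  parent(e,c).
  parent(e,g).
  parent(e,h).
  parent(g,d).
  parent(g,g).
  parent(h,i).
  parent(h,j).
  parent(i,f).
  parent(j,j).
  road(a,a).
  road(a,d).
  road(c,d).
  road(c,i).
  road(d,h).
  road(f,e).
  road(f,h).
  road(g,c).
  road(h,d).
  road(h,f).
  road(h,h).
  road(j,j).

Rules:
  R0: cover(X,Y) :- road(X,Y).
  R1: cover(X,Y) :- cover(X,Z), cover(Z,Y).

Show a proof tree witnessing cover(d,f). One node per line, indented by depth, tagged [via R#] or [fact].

cover(d,f)  [via R1]
  cover(d,h)  [via R0]
    road(d,h)  [fact]
  cover(h,f)  [via R0]
    road(h,f)  [fact]

round 1: derive cover(a,a) via R0 from road(a,a)
round 1: derive cover(a,d) via R0 from road(a,d)
round 1: derive cover(c,d) via R0 from road(c,d)
round 1: derive cover(c,i) via R0 from road(c,i)
round 1: derive cover(d,h) via R0 from road(d,h)
round 1: derive cover(f,e) via R0 from road(f,e)
round 1: derive cover(f,h) via R0 from road(f,h)
round 1: derive cover(g,c) via R0 from road(g,c)
round 1: derive cover(h,d) via R0 from road(h,d)
round 1: derive cover(h,f) via R0 from road(h,f)
round 1: derive cover(h,h) via R0 from road(h,h)
round 1: derive cover(j,j) via R0 from road(j,j)
round 2: derive cover(a,h) via R1 from cover(a,d), cover(d,h)
round 2: derive cover(c,h) via R1 from cover(c,d), cover(d,h)
round 2: derive cover(d,d) via R1 from cover(d,h), cover(h,d)
round 2: derive cover(d,f) via R1 from cover(d,h), cover(h,f)
round 2: derive cover(f,d) via R1 from cover(f,h), cover(h,d)
round 2: derive cover(f,f) via R1 from cover(f,h), cover(h,f)
round 2: derive cover(g,d) via R1 from cover(g,c), cover(c,d)
round 2: derive cover(g,i) via R1 from cover(g,c), cover(c,i)
round 2: derive cover(h,e) via R1 from cover(h,f), cover(f,e)
round 3: derive cover(a,e) via R1 from cover(a,h), cover(h,e)
round 3: derive cover(a,f) via R1 from cover(a,d), cover(d,f)
round 3: derive cover(c,e) via R1 from cover(c,h), cover(h,e)
round 3: derive cover(c,f) via R1 from cover(c,d), cover(d,f)
round 3: derive cover(d,e) via R1 from cover(d,f), cover(f,e)
round 3: derive cover(g,f) via R1 from cover(g,d), cover(d,f)
round 3: derive cover(g,h) via R1 from cover(g,c), cover(c,h)
round 4: derive cover(g,e) via R1 from cover(g,c), cover(c,e)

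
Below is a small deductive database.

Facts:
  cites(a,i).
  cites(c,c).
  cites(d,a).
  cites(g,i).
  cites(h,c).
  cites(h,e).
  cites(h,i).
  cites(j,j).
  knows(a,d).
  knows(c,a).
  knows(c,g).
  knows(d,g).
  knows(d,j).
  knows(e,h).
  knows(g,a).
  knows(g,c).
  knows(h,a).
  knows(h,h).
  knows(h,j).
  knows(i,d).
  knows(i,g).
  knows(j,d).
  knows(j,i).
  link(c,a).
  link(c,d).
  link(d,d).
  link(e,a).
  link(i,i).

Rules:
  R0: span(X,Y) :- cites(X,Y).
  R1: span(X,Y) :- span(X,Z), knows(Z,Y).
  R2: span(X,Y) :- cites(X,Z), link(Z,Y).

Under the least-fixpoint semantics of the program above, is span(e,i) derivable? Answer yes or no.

round 1: derive span(a,i) via R0 from cites(a,i)
round 1: derive span(c,c) via R0 from cites(c,c)
round 1: derive span(d,a) via R0 from cites(d,a)
round 1: derive span(g,i) via R0 from cites(g,i)
round 1: derive span(h,c) via R0 from cites(h,c)
round 1: derive span(h,e) via R0 from cites(h,e)
round 1: derive span(h,i) via R0 from cites(h,i)
round 1: derive span(j,j) via R0 from cites(j,j)
round 1: derive span(c,a) via R2 from cites(c,c), link(c,a)
round 1: derive span(c,d) via R2 from cites(c,c), link(c,d)
round 1: derive span(h,a) via R2 from cites(h,c), link(c,a)
round 1: derive span(h,d) via R2 from cites(h,c), link(c,d)
round 2: derive span(a,d) via R1 from span(a,i), knows(i,d)
round 2: derive span(a,g) via R1 from span(a,i), knows(i,g)
round 2: derive span(c,g) via R1 from span(c,c), knows(c,g)
round 2: derive span(c,j) via R1 from span(c,d), knows(d,j)
round 2: derive span(d,d) via R1 from span(d,a), knows(a,d)
round 2: derive span(g,d) via R1 from span(g,i), knows(i,d)
round 2: derive span(g,g) via R1 from span(g,i), knows(i,g)
round 2: derive span(h,g) via R1 from span(h,c), knows(c,g)
round 2: derive span(h,h) via R1 from span(h,e), knows(e,h)
round 2: derive span(h,j) via R1 from span(h,d), knows(d,j)
round 2: derive span(j,d) via R1 from span(j,j), knows(j,d)
round 2: derive span(j,i) via R1 from span(j,j), knows(j,i)
round 3: derive span(a,a) via R1 from span(a,g), knows(g,a)
round 3: derive span(a,c) via R1 from span(a,g), knows(g,c)
round 3: derive span(a,j) via R1 from span(a,d), knows(d,j)
round 3: derive span(c,i) via R1 from span(c,j), knows(j,i)
round 3: derive span(d,g) via R1 from span(d,d), knows(d,g)
round 3: derive span(d,j) via R1 from span(d,d), knows(d,j)
round 3: derive span(g,a) via R1 from span(g,g), knows(g,a)
round 3: derive span(g,c) via R1 from span(g,g), knows(g,c)
round 3: derive span(g,j) via R1 from span(g,d), knows(d,j)
round 3: derive span(j,g) via R1 from span(j,d), knows(d,g)
round 4: derive span(d,c) via R1 from span(d,g), knows(g,c)
round 4: derive span(d,i) via R1 from span(d,j), knows(j,i)
round 4: derive span(j,a) via R1 from span(j,g), knows(g,a)
round 4: derive span(j,c) via R1 from span(j,g), knows(g,c)

no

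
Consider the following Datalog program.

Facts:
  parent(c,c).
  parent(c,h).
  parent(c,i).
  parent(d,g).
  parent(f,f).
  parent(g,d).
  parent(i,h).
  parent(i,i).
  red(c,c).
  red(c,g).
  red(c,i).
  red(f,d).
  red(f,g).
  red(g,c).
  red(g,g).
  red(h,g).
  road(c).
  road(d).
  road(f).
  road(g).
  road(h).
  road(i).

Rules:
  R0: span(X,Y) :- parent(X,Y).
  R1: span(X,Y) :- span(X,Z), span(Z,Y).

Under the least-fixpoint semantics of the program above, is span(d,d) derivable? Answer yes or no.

round 1: derive span(c,c) via R0 from parent(c,c)
round 1: derive span(c,h) via R0 from parent(c,h)
round 1: derive span(c,i) via R0 from parent(c,i)
round 1: derive span(d,g) via R0 from parent(d,g)
round 1: derive span(f,f) via R0 from parent(f,f)
round 1: derive span(g,d) via R0 from parent(g,d)
round 1: derive span(i,h) via R0 from parent(i,h)
round 1: derive span(i,i) via R0 from parent(i,i)
round 2: derive span(d,d) via R1 from span(d,g), span(g,d)
round 2: derive span(g,g) via R1 from span(g,d), span(d,g)

yes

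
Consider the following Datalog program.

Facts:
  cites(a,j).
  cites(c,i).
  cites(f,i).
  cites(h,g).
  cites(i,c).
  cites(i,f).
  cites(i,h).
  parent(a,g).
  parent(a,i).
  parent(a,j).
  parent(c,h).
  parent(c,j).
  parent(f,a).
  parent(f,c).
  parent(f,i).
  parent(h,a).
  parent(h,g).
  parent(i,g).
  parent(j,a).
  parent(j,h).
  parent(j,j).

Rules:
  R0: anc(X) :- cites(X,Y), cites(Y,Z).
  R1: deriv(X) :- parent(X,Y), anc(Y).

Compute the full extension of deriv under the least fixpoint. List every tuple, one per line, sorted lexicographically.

round 1: derive anc(c) via R0 from cites(c,i), cites(i,c)
round 1: derive anc(f) via R0 from cites(f,i), cites(i,c)
round 1: derive anc(i) via R0 from cites(i,c), cites(c,i)
round 2: derive deriv(a) via R1 from parent(a,i), anc(i)
round 2: derive deriv(f) via R1 from parent(f,c), anc(c)

deriv(a)
deriv(f)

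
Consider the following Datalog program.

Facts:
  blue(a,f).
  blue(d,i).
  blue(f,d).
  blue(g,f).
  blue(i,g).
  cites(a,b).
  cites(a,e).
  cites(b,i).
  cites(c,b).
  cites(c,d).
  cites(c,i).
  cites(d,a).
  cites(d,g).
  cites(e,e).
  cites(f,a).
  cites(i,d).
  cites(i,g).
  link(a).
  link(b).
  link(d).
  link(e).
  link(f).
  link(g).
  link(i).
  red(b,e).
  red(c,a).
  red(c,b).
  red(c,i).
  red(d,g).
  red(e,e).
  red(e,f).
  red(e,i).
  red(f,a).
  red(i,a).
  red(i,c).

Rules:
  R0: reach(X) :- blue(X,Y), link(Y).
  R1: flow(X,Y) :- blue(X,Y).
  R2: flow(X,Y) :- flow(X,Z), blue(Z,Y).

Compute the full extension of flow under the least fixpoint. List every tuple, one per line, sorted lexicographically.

round 1: derive flow(a,f) via R1 from blue(a,f)
round 1: derive flow(d,i) via R1 from blue(d,i)
round 1: derive flow(f,d) via R1 from blue(f,d)
round 1: derive flow(g,f) via R1 from blue(g,f)
round 1: derive flow(i,g) via R1 from blue(i,g)
round 2: derive flow(a,d) via R2 from flow(a,f), blue(f,d)
round 2: derive flow(d,g) via R2 from flow(d,i), blue(i,g)
round 2: derive flow(f,i) via R2 from flow(f,d), blue(d,i)
round 2: derive flow(g,d) via R2 from flow(g,f), blue(f,d)
round 2: derive flow(i,f) via R2 from flow(i,g), blue(g,f)
round 3: derive flow(a,i) via R2 from flow(a,d), blue(d,i)
round 3: derive flow(d,f) via R2 from flow(d,g), blue(g,f)
round 3: derive flow(f,g) via R2 from flow(f,i), blue(i,g)
round 3: derive flow(g,i) via R2 from flow(g,d), blue(d,i)
round 3: derive flow(i,d) via R2 from flow(i,f), blue(f,d)
round 4: derive flow(a,g) via R2 from flow(a,i), blue(i,g)
round 4: derive flow(d,d) via R2 from flow(d,f), blue(f,d)
round 4: derive flow(f,f) via R2 from flow(f,g), blue(g,f)
round 4: derive flow(g,g) via R2 from flow(g,i), blue(i,g)
round 4: derive flow(i,i) via R2 from flow(i,d), blue(d,i)

flow(a,d)
flow(a,f)
flow(a,g)
flow(a,i)
flow(d,d)
flow(d,f)
flow(d,g)
flow(d,i)
flow(f,d)
flow(f,f)
flow(f,g)
flow(f,i)
flow(g,d)
flow(g,f)
flow(g,g)
flow(g,i)
flow(i,d)
flow(i,f)
flow(i,g)
flow(i,i)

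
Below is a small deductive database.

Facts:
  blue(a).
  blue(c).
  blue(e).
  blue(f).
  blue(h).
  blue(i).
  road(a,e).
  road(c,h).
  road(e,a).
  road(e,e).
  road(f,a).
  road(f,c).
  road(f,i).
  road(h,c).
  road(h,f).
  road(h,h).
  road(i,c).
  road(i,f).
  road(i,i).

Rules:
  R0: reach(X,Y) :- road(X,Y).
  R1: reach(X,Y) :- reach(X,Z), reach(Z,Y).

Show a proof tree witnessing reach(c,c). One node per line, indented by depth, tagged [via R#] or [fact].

reach(c,c)  [via R1]
  reach(c,h)  [via R0]
    road(c,h)  [fact]
  reach(h,c)  [via R0]
    road(h,c)  [fact]

round 1: derive reach(a,e) via R0 from road(a,e)
round 1: derive reach(c,h) via R0 from road(c,h)
round 1: derive reach(e,a) via R0 from road(e,a)
round 1: derive reach(e,e) via R0 from road(e,e)
round 1: derive reach(f,a) via R0 from road(f,a)
round 1: derive reach(f,c) via R0 from road(f,c)
round 1: derive reach(f,i) via R0 from road(f,i)
round 1: derive reach(h,c) via R0 from road(h,c)
round 1: derive reach(h,f) via R0 from road(h,f)
round 1: derive reach(h,h) via R0 from road(h,h)
round 1: derive reach(i,c) via R0 from road(i,c)
round 1: derive reach(i,f) via R0 from road(i,f)
round 1: derive reach(i,i) via R0 from road(i,i)
round 2: derive reach(a,a) via R1 from reach(a,e), reach(e,a)
round 2: derive reach(c,c) via R1 from reach(c,h), reach(h,c)
round 2: derive reach(c,f) via R1 from reach(c,h), reach(h,f)
round 2: derive reach(f,e) via R1 from reach(f,a), reach(a,e)
round 2: derive reach(f,f) via R1 from reach(f,i), reach(i,f)
round 2: derive reach(f,h) via R1 from reach(f,c), reach(c,h)
round 2: derive reach(h,a) via R1 from reach(h,f), reach(f,a)
round 2: derive reach(h,i) via R1 from reach(h,f), reach(f,i)
round 2: derive reach(i,a) via R1 from reach(i,f), reach(f,a)
round 2: derive reach(i,h) via R1 from reach(i,c), reach(c,h)
round 3: derive reach(c,a) via R1 from reach(c,f), reach(f,a)
round 3: derive reach(c,e) via R1 from reach(c,f), reach(f,e)
round 3: derive reach(c,i) via R1 from reach(c,f), reach(f,i)
round 3: derive reach(h,e) via R1 from reach(h,a), reach(a,e)
round 3: derive reach(i,e) via R1 from reach(i,a), reach(a,e)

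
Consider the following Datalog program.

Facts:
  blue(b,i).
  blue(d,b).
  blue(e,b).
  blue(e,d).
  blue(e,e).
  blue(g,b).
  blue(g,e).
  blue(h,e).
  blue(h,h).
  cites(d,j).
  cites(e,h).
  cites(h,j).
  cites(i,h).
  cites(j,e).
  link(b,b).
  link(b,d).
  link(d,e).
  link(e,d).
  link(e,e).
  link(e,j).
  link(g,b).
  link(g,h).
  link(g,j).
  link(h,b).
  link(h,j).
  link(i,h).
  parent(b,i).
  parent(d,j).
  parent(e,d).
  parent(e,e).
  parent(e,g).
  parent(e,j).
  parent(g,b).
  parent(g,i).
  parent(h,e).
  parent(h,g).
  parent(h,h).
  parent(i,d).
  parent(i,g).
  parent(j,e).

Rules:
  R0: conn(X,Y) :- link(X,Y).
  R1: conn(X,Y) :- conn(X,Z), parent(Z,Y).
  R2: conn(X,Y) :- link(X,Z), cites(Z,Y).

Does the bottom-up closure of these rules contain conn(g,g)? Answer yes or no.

yes

round 1: derive conn(b,b) via R0 from link(b,b)
round 1: derive conn(b,d) via R0 from link(b,d)
round 1: derive conn(d,e) via R0 from link(d,e)
round 1: derive conn(e,d) via R0 from link(e,d)
round 1: derive conn(e,e) via R0 from link(e,e)
round 1: derive conn(e,j) via R0 from link(e,j)
round 1: derive conn(g,b) via R0 from link(g,b)
round 1: derive conn(g,h) via R0 from link(g,h)
round 1: derive conn(g,j) via R0 from link(g,j)
round 1: derive conn(h,b) via R0 from link(h,b)
round 1: derive conn(h,j) via R0 from link(h,j)
round 1: derive conn(i,h) via R0 from link(i,h)
round 1: derive conn(b,j) via R2 from link(b,d), cites(d,j)
round 1: derive conn(d,h) via R2 from link(d,e), cites(e,h)
round 1: derive conn(e,h) via R2 from link(e,e), cites(e,h)
round 1: derive conn(g,e) via R2 from link(g,j), cites(j,e)
round 1: derive conn(h,e) via R2 from link(h,j), cites(j,e)
round 1: derive conn(i,j) via R2 from link(i,h), cites(h,j)
round 2: derive conn(b,e) via R1 from conn(b,j), parent(j,e)
round 2: derive conn(b,i) via R1 from conn(b,b), parent(b,i)
round 2: derive conn(d,d) via R1 from conn(d,e), parent(e,d)
round 2: derive conn(d,g) via R1 from conn(d,e), parent(e,g)
round 2: derive conn(d,j) via R1 from conn(d,e), parent(e,j)
round 2: derive conn(e,g) via R1 from conn(e,e), parent(e,g)
round 2: derive conn(g,d) via R1 from conn(g,e), parent(e,d)
round 2: derive conn(g,g) via R1 from conn(g,e), parent(e,g)
round 2: derive conn(g,i) via R1 from conn(g,b), parent(b,i)
round 2: derive conn(h,d) via R1 from conn(h,e), parent(e,d)
round 2: derive conn(h,g) via R1 from conn(h,e), parent(e,g)
round 2: derive conn(h,i) via R1 from conn(h,b), parent(b,i)
round 2: derive conn(i,e) via R1 from conn(i,h), parent(h,e)
round 2: derive conn(i,g) via R1 from conn(i,h), parent(h,g)
round 3: derive conn(b,g) via R1 from conn(b,e), parent(e,g)
round 3: derive conn(d,b) via R1 from conn(d,g), parent(g,b)
round 3: derive conn(d,i) via R1 from conn(d,g), parent(g,i)
round 3: derive conn(e,b) via R1 from conn(e,g), parent(g,b)
round 3: derive conn(e,i) via R1 from conn(e,g), parent(g,i)
round 3: derive conn(i,b) via R1 from conn(i,g), parent(g,b)
round 3: derive conn(i,d) via R1 from conn(i,e), parent(e,d)
round 3: derive conn(i,i) via R1 from conn(i,g), parent(g,i)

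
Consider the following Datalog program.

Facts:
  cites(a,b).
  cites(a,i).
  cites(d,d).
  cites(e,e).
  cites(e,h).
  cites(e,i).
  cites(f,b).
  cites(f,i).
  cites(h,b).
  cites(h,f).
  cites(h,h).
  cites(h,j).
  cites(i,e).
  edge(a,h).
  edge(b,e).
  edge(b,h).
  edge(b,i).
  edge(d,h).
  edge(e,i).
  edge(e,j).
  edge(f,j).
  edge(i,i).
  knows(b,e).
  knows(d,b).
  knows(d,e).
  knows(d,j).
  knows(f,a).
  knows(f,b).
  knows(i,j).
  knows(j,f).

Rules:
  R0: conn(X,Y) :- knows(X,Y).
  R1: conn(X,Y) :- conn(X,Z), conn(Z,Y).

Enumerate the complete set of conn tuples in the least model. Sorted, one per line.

round 1: derive conn(b,e) via R0 from knows(b,e)
round 1: derive conn(d,b) via R0 from knows(d,b)
round 1: derive conn(d,e) via R0 from knows(d,e)
round 1: derive conn(d,j) via R0 from knows(d,j)
round 1: derive conn(f,a) via R0 from knows(f,a)
round 1: derive conn(f,b) via R0 from knows(f,b)
round 1: derive conn(i,j) via R0 from knows(i,j)
round 1: derive conn(j,f) via R0 from knows(j,f)
round 2: derive conn(d,f) via R1 from conn(d,j), conn(j,f)
round 2: derive conn(f,e) via R1 from conn(f,b), conn(b,e)
round 2: derive conn(i,f) via R1 from conn(i,j), conn(j,f)
round 2: derive conn(j,a) via R1 from conn(j,f), conn(f,a)
round 2: derive conn(j,b) via R1 from conn(j,f), conn(f,b)
round 3: derive conn(d,a) via R1 from conn(d,f), conn(f,a)
round 3: derive conn(i,a) via R1 from conn(i,f), conn(f,a)
round 3: derive conn(i,b) via R1 from conn(i,f), conn(f,b)
round 3: derive conn(i,e) via R1 from conn(i,f), conn(f,e)
round 3: derive conn(j,e) via R1 from conn(j,b), conn(b,e)

conn(b,e)
conn(d,a)
conn(d,b)
conn(d,e)
conn(d,f)
conn(d,j)
conn(f,a)
conn(f,b)
conn(f,e)
conn(i,a)
conn(i,b)
conn(i,e)
conn(i,f)
conn(i,j)
conn(j,a)
conn(j,b)
conn(j,e)
conn(j,f)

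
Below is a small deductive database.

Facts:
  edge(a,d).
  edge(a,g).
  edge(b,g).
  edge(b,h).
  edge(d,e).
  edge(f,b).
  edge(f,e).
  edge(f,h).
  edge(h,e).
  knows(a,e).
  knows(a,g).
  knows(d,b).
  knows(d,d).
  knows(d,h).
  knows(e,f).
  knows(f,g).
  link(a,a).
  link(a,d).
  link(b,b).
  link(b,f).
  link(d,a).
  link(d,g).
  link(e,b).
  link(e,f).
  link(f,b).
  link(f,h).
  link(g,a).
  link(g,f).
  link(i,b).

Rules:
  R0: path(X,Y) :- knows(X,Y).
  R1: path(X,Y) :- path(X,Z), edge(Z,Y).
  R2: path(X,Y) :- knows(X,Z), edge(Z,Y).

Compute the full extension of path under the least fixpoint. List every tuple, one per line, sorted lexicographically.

round 1: derive path(a,e) via R0 from knows(a,e)
round 1: derive path(a,g) via R0 from knows(a,g)
round 1: derive path(d,b) via R0 from knows(d,b)
round 1: derive path(d,d) via R0 from knows(d,d)
round 1: derive path(d,h) via R0 from knows(d,h)
round 1: derive path(e,f) via R0 from knows(e,f)
round 1: derive path(f,g) via R0 from knows(f,g)
round 1: derive path(d,e) via R2 from knows(d,d), edge(d,e)
round 1: derive path(d,g) via R2 from knows(d,b), edge(b,g)
round 1: derive path(e,b) via R2 from knows(e,f), edge(f,b)
round 1: derive path(e,e) via R2 from knows(e,f), edge(f,e)
round 1: derive path(e,h) via R2 from knows(e,f), edge(f,h)
round 2: derive path(e,g) via R1 from path(e,b), edge(b,g)

path(a,e)
path(a,g)
path(d,b)
path(d,d)
path(d,e)
path(d,g)
path(d,h)
path(e,b)
path(e,e)
path(e,f)
path(e,g)
path(e,h)
path(f,g)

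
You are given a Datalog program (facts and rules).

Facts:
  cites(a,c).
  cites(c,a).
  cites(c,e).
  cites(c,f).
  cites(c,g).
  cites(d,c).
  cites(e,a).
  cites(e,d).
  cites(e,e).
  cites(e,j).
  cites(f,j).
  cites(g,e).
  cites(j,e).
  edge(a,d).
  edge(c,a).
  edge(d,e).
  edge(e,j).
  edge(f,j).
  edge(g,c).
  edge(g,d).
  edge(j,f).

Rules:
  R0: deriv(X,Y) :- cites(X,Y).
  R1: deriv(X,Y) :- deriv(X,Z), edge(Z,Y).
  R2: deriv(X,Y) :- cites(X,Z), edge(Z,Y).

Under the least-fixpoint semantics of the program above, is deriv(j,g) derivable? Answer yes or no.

round 1: derive deriv(a,c) via R0 from cites(a,c)
round 1: derive deriv(c,a) via R0 from cites(c,a)
round 1: derive deriv(c,e) via R0 from cites(c,e)
round 1: derive deriv(c,f) via R0 from cites(c,f)
round 1: derive deriv(c,g) via R0 from cites(c,g)
round 1: derive deriv(d,c) via R0 from cites(d,c)
round 1: derive deriv(e,a) via R0 from cites(e,a)
round 1: derive deriv(e,d) via R0 from cites(e,d)
round 1: derive deriv(e,e) via R0 from cites(e,e)
round 1: derive deriv(e,j) via R0 from cites(e,j)
round 1: derive deriv(f,j) via R0 from cites(f,j)
round 1: derive deriv(g,e) via R0 from cites(g,e)
round 1: derive deriv(j,e) via R0 from cites(j,e)
round 1: derive deriv(a,a) via R2 from cites(a,c), edge(c,a)
round 1: derive deriv(c,c) via R2 from cites(c,g), edge(g,c)
round 1: derive deriv(c,d) via R2 from cites(c,a), edge(a,d)
round 1: derive deriv(c,j) via R2 from cites(c,e), edge(e,j)
round 1: derive deriv(d,a) via R2 from cites(d,c), edge(c,a)
round 1: derive deriv(e,f) via R2 from cites(e,j), edge(j,f)
round 1: derive deriv(f,f) via R2 from cites(f,j), edge(j,f)
round 1: derive deriv(g,j) via R2 from cites(g,e), edge(e,j)
round 1: derive deriv(j,j) via R2 from cites(j,e), edge(e,j)
round 2: derive deriv(a,d) via R1 from deriv(a,a), edge(a,d)
round 2: derive deriv(d,d) via R1 from deriv(d,a), edge(a,d)
round 2: derive deriv(g,f) via R1 from deriv(g,j), edge(j,f)
round 2: derive deriv(j,f) via R1 from deriv(j,j), edge(j,f)
round 3: derive deriv(a,e) via R1 from deriv(a,d), edge(d,e)
round 3: derive deriv(d,e) via R1 from deriv(d,d), edge(d,e)
round 4: derive deriv(a,j) via R1 from deriv(a,e), edge(e,j)
round 4: derive deriv(d,j) via R1 from deriv(d,e), edge(e,j)
round 5: derive deriv(a,f) via R1 from deriv(a,j), edge(j,f)
round 5: derive deriv(d,f) via R1 from deriv(d,j), edge(j,f)

no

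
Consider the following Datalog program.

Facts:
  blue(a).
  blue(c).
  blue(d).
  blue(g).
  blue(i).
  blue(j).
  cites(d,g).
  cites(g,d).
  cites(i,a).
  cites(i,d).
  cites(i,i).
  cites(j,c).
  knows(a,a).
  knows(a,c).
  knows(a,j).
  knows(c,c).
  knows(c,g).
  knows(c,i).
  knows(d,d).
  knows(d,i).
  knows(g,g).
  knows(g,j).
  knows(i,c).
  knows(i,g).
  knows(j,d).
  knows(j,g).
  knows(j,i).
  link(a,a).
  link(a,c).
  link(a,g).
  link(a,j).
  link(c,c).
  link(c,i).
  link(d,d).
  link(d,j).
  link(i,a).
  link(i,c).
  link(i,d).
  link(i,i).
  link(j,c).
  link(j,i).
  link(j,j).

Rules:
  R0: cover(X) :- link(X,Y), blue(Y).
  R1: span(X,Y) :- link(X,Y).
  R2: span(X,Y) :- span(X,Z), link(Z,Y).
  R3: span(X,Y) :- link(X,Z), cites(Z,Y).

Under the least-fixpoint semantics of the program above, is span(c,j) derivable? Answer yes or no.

round 1: derive span(a,a) via R1 from link(a,a)
round 1: derive span(a,c) via R1 from link(a,c)
round 1: derive span(a,g) via R1 from link(a,g)
round 1: derive span(a,j) via R1 from link(a,j)
round 1: derive span(c,c) via R1 from link(c,c)
round 1: derive span(c,i) via R1 from link(c,i)
round 1: derive span(d,d) via R1 from link(d,d)
round 1: derive span(d,j) via R1 from link(d,j)
round 1: derive span(i,a) via R1 from link(i,a)
round 1: derive span(i,c) via R1 from link(i,c)
round 1: derive span(i,d) via R1 from link(i,d)
round 1: derive span(i,i) via R1 from link(i,i)
round 1: derive span(j,c) via R1 from link(j,c)
round 1: derive span(j,i) via R1 from link(j,i)
round 1: derive span(j,j) via R1 from link(j,j)
round 1: derive span(a,d) via R3 from link(a,g), cites(g,d)
round 1: derive span(c,a) via R3 from link(c,i), cites(i,a)
round 1: derive span(c,d) via R3 from link(c,i), cites(i,d)
round 1: derive span(d,c) via R3 from link(d,j), cites(j,c)
round 1: derive span(d,g) via R3 from link(d,d), cites(d,g)
round 1: derive span(i,g) via R3 from link(i,d), cites(d,g)
round 1: derive span(j,a) via R3 from link(j,i), cites(i,a)
round 1: derive span(j,d) via R3 from link(j,i), cites(i,d)
round 2: derive span(a,i) via R2 from span(a,c), link(c,i)
round 2: derive span(c,g) via R2 from span(c,a), link(a,g)
round 2: derive span(c,j) via R2 from span(c,a), link(a,j)
round 2: derive span(d,i) via R2 from span(d,c), link(c,i)
round 2: derive span(i,j) via R2 from span(i,a), link(a,j)
round 2: derive span(j,g) via R2 from span(j,a), link(a,g)
round 3: derive span(d,a) via R2 from span(d,i), link(i,a)

yes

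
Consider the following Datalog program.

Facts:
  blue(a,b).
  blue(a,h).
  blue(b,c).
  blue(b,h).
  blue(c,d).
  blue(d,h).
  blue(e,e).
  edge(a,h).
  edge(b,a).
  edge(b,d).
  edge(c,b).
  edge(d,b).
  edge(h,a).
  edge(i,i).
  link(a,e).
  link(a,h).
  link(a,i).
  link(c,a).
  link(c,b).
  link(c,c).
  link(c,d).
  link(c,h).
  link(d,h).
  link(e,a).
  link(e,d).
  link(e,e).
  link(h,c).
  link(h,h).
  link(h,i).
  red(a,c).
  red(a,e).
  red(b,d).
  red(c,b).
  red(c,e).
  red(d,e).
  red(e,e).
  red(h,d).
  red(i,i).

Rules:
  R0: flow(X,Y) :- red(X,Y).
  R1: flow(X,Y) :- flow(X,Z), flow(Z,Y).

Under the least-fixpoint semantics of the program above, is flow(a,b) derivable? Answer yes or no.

round 1: derive flow(a,c) via R0 from red(a,c)
round 1: derive flow(a,e) via R0 from red(a,e)
round 1: derive flow(b,d) via R0 from red(b,d)
round 1: derive flow(c,b) via R0 from red(c,b)
round 1: derive flow(c,e) via R0 from red(c,e)
round 1: derive flow(d,e) via R0 from red(d,e)
round 1: derive flow(e,e) via R0 from red(e,e)
round 1: derive flow(h,d) via R0 from red(h,d)
round 1: derive flow(i,i) via R0 from red(i,i)
round 2: derive flow(a,b) via R1 from flow(a,c), flow(c,b)
round 2: derive flow(b,e) via R1 from flow(b,d), flow(d,e)
round 2: derive flow(c,d) via R1 from flow(c,b), flow(b,d)
round 2: derive flow(h,e) via R1 from flow(h,d), flow(d,e)
round 3: derive flow(a,d) via R1 from flow(a,b), flow(b,d)

yes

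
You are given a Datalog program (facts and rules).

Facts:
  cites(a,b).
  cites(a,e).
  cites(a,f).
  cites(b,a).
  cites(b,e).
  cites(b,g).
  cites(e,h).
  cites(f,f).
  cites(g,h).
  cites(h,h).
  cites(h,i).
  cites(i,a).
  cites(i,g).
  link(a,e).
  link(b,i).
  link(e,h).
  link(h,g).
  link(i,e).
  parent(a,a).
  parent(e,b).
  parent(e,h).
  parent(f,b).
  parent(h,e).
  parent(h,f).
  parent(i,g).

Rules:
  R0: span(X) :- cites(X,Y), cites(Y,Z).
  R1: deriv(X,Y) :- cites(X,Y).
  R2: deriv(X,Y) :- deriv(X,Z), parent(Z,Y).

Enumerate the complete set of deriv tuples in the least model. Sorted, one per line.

round 1: derive deriv(a,b) via R1 from cites(a,b)
round 1: derive deriv(a,e) via R1 from cites(a,e)
round 1: derive deriv(a,f) via R1 from cites(a,f)
round 1: derive deriv(b,a) via R1 from cites(b,a)
round 1: derive deriv(b,e) via R1 from cites(b,e)
round 1: derive deriv(b,g) via R1 from cites(b,g)
round 1: derive deriv(e,h) via R1 from cites(e,h)
round 1: derive deriv(f,f) via R1 from cites(f,f)
round 1: derive deriv(g,h) via R1 from cites(g,h)
round 1: derive deriv(h,h) via R1 from cites(h,h)
round 1: derive deriv(h,i) via R1 from cites(h,i)
round 1: derive deriv(i,a) via R1 from cites(i,a)
round 1: derive deriv(i,g) via R1 from cites(i,g)
round 2: derive deriv(a,h) via R2 from deriv(a,e), parent(e,h)
round 2: derive deriv(b,b) via R2 from deriv(b,e), parent(e,b)
round 2: derive deriv(b,h) via R2 from deriv(b,e), parent(e,h)
round 2: derive deriv(e,e) via R2 from deriv(e,h), parent(h,e)
round 2: derive deriv(e,f) via R2 from deriv(e,h), parent(h,f)
round 2: derive deriv(f,b) via R2 from deriv(f,f), parent(f,b)
round 2: derive deriv(g,e) via R2 from deriv(g,h), parent(h,e)
round 2: derive deriv(g,f) via R2 from deriv(g,h), parent(h,f)
round 2: derive deriv(h,e) via R2 from deriv(h,h), parent(h,e)
round 2: derive deriv(h,f) via R2 from deriv(h,h), parent(h,f)
round 2: derive deriv(h,g) via R2 from deriv(h,i), parent(i,g)
round 3: derive deriv(b,f) via R2 from deriv(b,h), parent(h,f)
round 3: derive deriv(e,b) via R2 from deriv(e,e), parent(e,b)
round 3: derive deriv(g,b) via R2 from deriv(g,e), parent(e,b)
round 3: derive deriv(h,b) via R2 from deriv(h,e), parent(e,b)

deriv(a,b)
deriv(a,e)
deriv(a,f)
deriv(a,h)
deriv(b,a)
deriv(b,b)
deriv(b,e)
deriv(b,f)
deriv(b,g)
deriv(b,h)
deriv(e,b)
deriv(e,e)
deriv(e,f)
deriv(e,h)
deriv(f,b)
deriv(f,f)
deriv(g,b)
deriv(g,e)
deriv(g,f)
deriv(g,h)
deriv(h,b)
deriv(h,e)
deriv(h,f)
deriv(h,g)
deriv(h,h)
deriv(h,i)
deriv(i,a)
deriv(i,g)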